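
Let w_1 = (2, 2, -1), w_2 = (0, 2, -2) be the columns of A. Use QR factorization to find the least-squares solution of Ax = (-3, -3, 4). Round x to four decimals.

x = (-1.2222, -0.8333)

w_1 = (2, 2, -1); ‖w_1‖ = 3.0000, so q_1 = (0.6667, 0.6667, -0.3333).
q_1·w_2 = 0.6667·0 + 0.6667·2 + (-0.3333)·(-2) = 2.0000.
u_2 = w_2 − 2.0000·q_1 = (-1.3333, 0.6667, -1.3333).
‖u_2‖ = 2.0000, so q_2 = (-0.6667, 0.3333, -0.6667).
Qᵀb = (-5.3333, -1.6667).
Back-substitute: x_2 = -1.6667/2.0000 = -0.8333.
x_1 = (-5.3333 − 2.0000·(-0.8333))/3.0000 = -1.2222.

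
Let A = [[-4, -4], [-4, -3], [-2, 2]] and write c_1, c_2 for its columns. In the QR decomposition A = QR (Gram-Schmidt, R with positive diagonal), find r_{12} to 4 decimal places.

r_{12} = 4.0000

q_1 = c_1/‖c_1‖ = (-4, -4, -2)/6.0000 = (-0.6667, -0.6667, -0.3333).
r_{12} = q_1·c_2 = 4.0000.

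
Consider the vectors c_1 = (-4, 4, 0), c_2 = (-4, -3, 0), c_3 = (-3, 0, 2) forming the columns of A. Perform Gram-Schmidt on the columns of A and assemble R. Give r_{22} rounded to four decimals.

c_1 = (-4, 4, 0); ‖c_1‖ = 5.6569, so e_1 = (-0.7071, 0.7071, 0.0000).
e_1·c_2 = (-0.7071)·(-4) + 0.7071·(-3) + 0.0000·0 = 0.7071.
u_2 = c_2 − 0.7071·e_1 = (-3.5000, -3.5000, 0.0000).
r_{22} = ‖u_2‖ = 4.9497.

r_{22} = 4.9497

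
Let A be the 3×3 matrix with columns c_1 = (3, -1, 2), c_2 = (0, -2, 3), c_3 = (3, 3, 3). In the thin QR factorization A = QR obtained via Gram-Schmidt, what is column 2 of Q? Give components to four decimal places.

e_1 = c_1/‖c_1‖ = (3, -1, 2)/3.7417 = (0.8018, -0.2673, 0.5345).
r_{12} = e_1·c_2 = 2.1381.
u_2 = c_2 − 2.1381·e_1 = (-1.7143, -1.4286, 1.8571).
‖u_2‖ = 2.9032, so e_2 = (-0.5905, -0.4921, 0.6397).

e_2 = (-0.5905, -0.4921, 0.6397)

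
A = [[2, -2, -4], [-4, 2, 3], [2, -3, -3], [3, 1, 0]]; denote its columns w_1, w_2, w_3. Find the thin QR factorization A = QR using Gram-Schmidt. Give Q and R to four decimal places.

w_1 = (2, -4, 2, 3); ‖w_1‖ = 5.7446, so e_1 = (0.3482, -0.6963, 0.3482, 0.5222).
e_1·w_2 = 0.3482·(-2) + (-0.6963)·2 + 0.3482·(-3) + 0.5222·1 = -2.6112.
u_2 = w_2 + 2.6112·e_1 = (-1.0909, 0.1818, -2.0909, 2.3636).
‖u_2‖ = 3.3439, so e_2 = (-0.3262, 0.0544, -0.6253, 0.7068).
e_1·w_3 = 0.3482·(-4) + (-0.6963)·3 + 0.3482·(-3) + 0.5222·0 = -4.5260; e_2·w_3 = (-0.3262)·(-4) + 0.0544·3 + (-0.6253)·(-3) + 0.7068·0 = 3.3439.
u_3 = w_3 + 4.5260·e_1 − 3.3439·e_2 = (-1.3333, -0.3333, 0.6667, 0.0000).
‖u_3‖ = 1.5275, so e_3 = (-0.8729, -0.2182, 0.4364, 0.0000).

Q = [[0.3482, -0.3262, -0.8729], [-0.6963, 0.0544, -0.2182], [0.3482, -0.6253, 0.4364], [0.5222, 0.7068, 0.0000]], R = [[5.7446, -2.6112, -4.5260], [0.0000, 3.3439, 3.3439], [0.0000, 0.0000, 1.5275]]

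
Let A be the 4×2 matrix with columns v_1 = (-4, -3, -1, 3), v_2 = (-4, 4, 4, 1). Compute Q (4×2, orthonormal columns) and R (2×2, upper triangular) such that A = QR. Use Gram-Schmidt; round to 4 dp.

v_1 = (-4, -3, -1, 3); ‖v_1‖ = 5.9161, so e_1 = (-0.6761, -0.5071, -0.1690, 0.5071).
e_1·v_2 = (-0.6761)·(-4) + (-0.5071)·4 + (-0.1690)·4 + 0.5071·1 = 0.5071.
u_2 = v_2 − 0.5071·e_1 = (-3.6571, 4.2571, 4.0857, 0.7429).
‖u_2‖ = 6.9816, so e_2 = (-0.5238, 0.6098, 0.5852, 0.1064).

Q = [[-0.6761, -0.5238], [-0.5071, 0.6098], [-0.1690, 0.5852], [0.5071, 0.1064]], R = [[5.9161, 0.5071], [0.0000, 6.9816]]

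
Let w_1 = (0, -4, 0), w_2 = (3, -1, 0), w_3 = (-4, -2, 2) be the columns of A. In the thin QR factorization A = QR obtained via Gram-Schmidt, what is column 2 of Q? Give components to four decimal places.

e_2 = (1.0000, 0.0000, 0.0000)

e_1 = w_1/‖w_1‖ = (0, -4, 0)/4.0000 = (0.0000, -1.0000, 0.0000).
r_{12} = e_1·w_2 = 1.0000.
u_2 = w_2 − 1.0000·e_1 = (3.0000, 0.0000, 0.0000).
‖u_2‖ = 3.0000, so e_2 = (1.0000, 0.0000, 0.0000).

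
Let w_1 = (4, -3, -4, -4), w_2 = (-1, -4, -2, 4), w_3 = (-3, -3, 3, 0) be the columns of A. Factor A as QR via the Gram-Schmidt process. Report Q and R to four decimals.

w_1 = (4, -3, -4, -4); ‖w_1‖ = 7.5498, so q_1 = (0.5298, -0.3974, -0.5298, -0.5298).
q_1·w_2 = 0.5298·(-1) + (-0.3974)·(-4) + (-0.5298)·(-2) + (-0.5298)·4 = 0.0000.
u_2 = w_2 + 0.0000·q_1 = (-1.0000, -4.0000, -2.0000, 4.0000).
‖u_2‖ = 6.0828, so q_2 = (-0.1644, -0.6576, -0.3288, 0.6576).
q_1·w_3 = 0.5298·(-3) + (-0.3974)·(-3) + (-0.5298)·3 + (-0.5298)·0 = -1.9868; q_2·w_3 = (-0.1644)·(-3) + (-0.6576)·(-3) + (-0.3288)·3 + 0.6576·0 = 1.4796.
u_3 = w_3 + 1.9868·q_1 − 1.4796·q_2 = (-1.7041, -2.8165, 2.4339, -2.0256).
‖u_3‖ = 4.5677, so q_3 = (-0.3731, -0.6166, 0.5328, -0.4435).

Q = [[0.5298, -0.1644, -0.3731], [-0.3974, -0.6576, -0.6166], [-0.5298, -0.3288, 0.5328], [-0.5298, 0.6576, -0.4435]], R = [[7.5498, 0.0000, -1.9868], [0.0000, 6.0828, 1.4796], [0.0000, 0.0000, 4.5677]]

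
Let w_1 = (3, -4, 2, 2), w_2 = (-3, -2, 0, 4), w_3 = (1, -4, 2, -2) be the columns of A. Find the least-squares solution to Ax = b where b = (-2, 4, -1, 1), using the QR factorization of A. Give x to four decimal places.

x = (-0.3261, 0.0833, -0.6221)

q_1 = w_1/‖w_1‖ = (3, -4, 2, 2)/5.7446 = (0.5222, -0.6963, 0.3482, 0.3482).
r_{12} = q_1·w_2 = 1.2185.
u_2 = w_2 − 1.2185·q_1 = (-3.6364, -1.1515, -0.4242, 3.5758).
‖u_2‖ = 5.2455, so q_2 = (-0.6932, -0.2195, -0.0809, 0.6817).
r_{13} = q_1·w_3 = 3.3075; r_{23} = q_2·w_3 = -1.3403.
u_3 = w_3 − 3.3075·q_1 + 1.3403·q_2 = (-1.6564, -1.9912, 0.7401, -2.2379).
‖u_3‖ = 3.5020, so q_3 = (-0.4730, -0.5686, 0.2113, -0.6390).
Qᵀb = (-3.8297, 1.2709, -2.1787).
Back-substitute: x_3 = -2.1787/3.5020 = -0.6221.
x_2 = (1.2709 + 1.3403·(-0.6221))/5.2455 = 0.0833.
x_1 = (-3.8297 − 1.2185·0.0833 − 3.3075·(-0.6221))/5.7446 = -0.3261.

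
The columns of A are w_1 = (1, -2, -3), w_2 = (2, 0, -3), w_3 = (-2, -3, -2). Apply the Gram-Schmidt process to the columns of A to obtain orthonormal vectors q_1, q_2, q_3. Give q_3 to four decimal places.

q_3 = (-0.7682, 0.3841, -0.5121)

w_1 = (1, -2, -3); ‖w_1‖ = 3.7417, so q_1 = (0.2673, -0.5345, -0.8018).
q_1·w_2 = 0.2673·2 + (-0.5345)·0 + (-0.8018)·(-3) = 2.9399.
u_2 = w_2 − 2.9399·q_1 = (1.2143, 1.5714, -0.6429).
‖u_2‖ = 2.0874, so q_2 = (0.5817, 0.7528, -0.3080).
q_1·w_3 = 0.2673·(-2) + (-0.5345)·(-3) + (-0.8018)·(-2) = 2.6726; q_2·w_3 = 0.5817·(-2) + 0.7528·(-3) + (-0.3080)·(-2) = -2.8060.
u_3 = w_3 − 2.6726·q_1 + 2.8060·q_2 = (-1.0820, 0.5410, -0.7213).
‖u_3‖ = 1.4084, so q_3 = (-0.7682, 0.3841, -0.5121).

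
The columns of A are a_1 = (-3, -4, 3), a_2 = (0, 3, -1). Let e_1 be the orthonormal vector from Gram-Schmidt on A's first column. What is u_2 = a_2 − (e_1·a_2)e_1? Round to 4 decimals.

e_1 = a_1/‖a_1‖ = (-3, -4, 3)/5.8310 = (-0.5145, -0.6860, 0.5145).
r_{12} = e_1·a_2 = -2.5725.
u_2 = a_2 + 2.5725·e_1 = (-1.3235, 1.2353, 0.3235).

u_2 = (-1.3235, 1.2353, 0.3235)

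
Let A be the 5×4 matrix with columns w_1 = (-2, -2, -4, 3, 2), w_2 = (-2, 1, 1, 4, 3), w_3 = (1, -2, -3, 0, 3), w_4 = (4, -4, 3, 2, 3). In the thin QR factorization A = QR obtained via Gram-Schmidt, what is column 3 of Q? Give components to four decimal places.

w_1 = (-2, -2, -4, 3, 2); ‖w_1‖ = 6.0828, so e_1 = (-0.3288, -0.3288, -0.6576, 0.4932, 0.3288).
e_1·w_2 = (-0.3288)·(-2) + (-0.3288)·1 + (-0.6576)·1 + 0.4932·4 + 0.3288·3 = 2.6304.
u_2 = w_2 − 2.6304·e_1 = (-1.1351, 1.8649, 2.7297, 2.7027, 2.1351).
‖u_2‖ = 4.9072, so e_2 = (-0.2313, 0.3800, 0.5563, 0.5508, 0.4351).
e_1·w_3 = (-0.3288)·1 + (-0.3288)·(-2) + (-0.6576)·(-3) + 0.4932·0 + 0.3288·3 = 3.2880; e_2·w_3 = (-0.2313)·1 + 0.3800·(-2) + 0.5563·(-3) + 0.5508·0 + 0.4351·3 = -1.3549.
u_3 = w_3 − 3.2880·e_1 + 1.3549·e_2 = (1.7677, -0.4040, -0.0842, -0.8754, 2.5084).
‖u_3‖ = 3.2177, so e_3 = (0.5494, -0.1256, -0.0262, -0.2721, 0.7796).

e_3 = (0.5494, -0.1256, -0.0262, -0.2721, 0.7796)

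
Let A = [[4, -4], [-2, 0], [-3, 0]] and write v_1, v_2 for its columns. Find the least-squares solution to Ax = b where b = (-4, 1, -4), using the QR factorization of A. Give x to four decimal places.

x = (0.7692, 1.7692)

q_1 = v_1/‖v_1‖ = (4, -2, -3)/5.3852 = (0.7428, -0.3714, -0.5571).
r_{12} = q_1·v_2 = -2.9711.
u_2 = v_2 + 2.9711·q_1 = (-1.7931, -1.1034, -1.6552).
‖u_2‖ = 2.6781, so q_2 = (-0.6695, -0.4120, -0.6180).
Qᵀb = (-1.1142, 4.7382).
Back-substitute: x_2 = 4.7382/2.6781 = 1.7692.
x_1 = (-1.1142 + 2.9711·1.7692)/5.3852 = 0.7692.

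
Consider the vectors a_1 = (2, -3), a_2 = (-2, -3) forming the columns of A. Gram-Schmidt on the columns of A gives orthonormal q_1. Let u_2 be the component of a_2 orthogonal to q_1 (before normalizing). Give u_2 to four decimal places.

q_1 = a_1/‖a_1‖ = (2, -3)/3.6056 = (0.5547, -0.8321).
r_{12} = q_1·a_2 = 1.3868.
u_2 = a_2 − 1.3868·q_1 = (-2.7692, -1.8462).

u_2 = (-2.7692, -1.8462)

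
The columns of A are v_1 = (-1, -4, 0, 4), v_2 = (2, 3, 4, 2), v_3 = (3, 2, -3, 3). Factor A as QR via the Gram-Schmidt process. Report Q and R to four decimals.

q_1 = v_1/‖v_1‖ = (-1, -4, 0, 4)/5.7446 = (-0.1741, -0.6963, 0.0000, 0.6963).
r_{12} = q_1·v_2 = -1.0445.
u_2 = v_2 + 1.0445·q_1 = (1.8182, 2.2727, 4.0000, 2.7273).
‖u_2‖ = 5.6488, so q_2 = (0.3219, 0.4023, 0.7081, 0.4828).
r_{13} = q_1·v_3 = 0.1741; r_{23} = q_2·v_3 = 1.0944.
u_3 = v_3 − 0.1741·q_1 − 1.0944·q_2 = (2.6781, 1.6809, -3.7749, 2.3504).
‖u_3‖ = 5.4564, so q_3 = (0.4908, 0.3081, -0.6918, 0.4308).

Q = [[-0.1741, 0.3219, 0.4908], [-0.6963, 0.4023, 0.3081], [0.0000, 0.7081, -0.6918], [0.6963, 0.4828, 0.4308]], R = [[5.7446, -1.0445, 0.1741], [0.0000, 5.6488, 1.0944], [0.0000, 0.0000, 5.4564]]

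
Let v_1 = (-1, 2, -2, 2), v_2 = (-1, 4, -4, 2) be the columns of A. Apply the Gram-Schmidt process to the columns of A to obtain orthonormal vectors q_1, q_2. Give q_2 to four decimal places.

q_2 = (0.3508, 0.4385, -0.4385, -0.7016)

v_1 = (-1, 2, -2, 2); ‖v_1‖ = 3.6056, so q_1 = (-0.2774, 0.5547, -0.5547, 0.5547).
q_1·v_2 = (-0.2774)·(-1) + 0.5547·4 + (-0.5547)·(-4) + 0.5547·2 = 5.8244.
u_2 = v_2 − 5.8244·q_1 = (0.6154, 0.7692, -0.7692, -1.2308).
‖u_2‖ = 1.7541, so q_2 = (0.3508, 0.4385, -0.4385, -0.7016).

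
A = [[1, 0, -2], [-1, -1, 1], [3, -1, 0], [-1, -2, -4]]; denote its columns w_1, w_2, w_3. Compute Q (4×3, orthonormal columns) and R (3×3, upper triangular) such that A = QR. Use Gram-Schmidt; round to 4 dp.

Q = [[0.2887, 0.0000, -0.5835], [-0.2887, -0.4082, 0.6301], [0.8660, -0.4082, 0.2567], [-0.2887, -0.8165, -0.4434]], R = [[3.4641, 0.0000, 0.2887], [0.0000, 2.4495, 2.8577], [0.0000, 0.0000, 3.5707]]

q_1 = w_1/‖w_1‖ = (1, -1, 3, -1)/3.4641 = (0.2887, -0.2887, 0.8660, -0.2887).
r_{12} = q_1·w_2 = 0.0000.
u_2 = w_2 − 0.0000·q_1 = (0.0000, -1.0000, -1.0000, -2.0000).
‖u_2‖ = 2.4495, so q_2 = (0.0000, -0.4082, -0.4082, -0.8165).
r_{13} = q_1·w_3 = 0.2887; r_{23} = q_2·w_3 = 2.8577.
u_3 = w_3 − 0.2887·q_1 − 2.8577·q_2 = (-2.0833, 2.2500, 0.9167, -1.5833).
‖u_3‖ = 3.5707, so q_3 = (-0.5835, 0.6301, 0.2567, -0.4434).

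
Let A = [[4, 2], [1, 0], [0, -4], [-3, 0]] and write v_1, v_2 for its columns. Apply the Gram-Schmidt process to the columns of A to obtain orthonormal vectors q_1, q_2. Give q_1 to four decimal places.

v_1 = (4, 1, 0, -3); ‖v_1‖ = 5.0990, so q_1 = (0.7845, 0.1961, 0.0000, -0.5883).

q_1 = (0.7845, 0.1961, 0.0000, -0.5883)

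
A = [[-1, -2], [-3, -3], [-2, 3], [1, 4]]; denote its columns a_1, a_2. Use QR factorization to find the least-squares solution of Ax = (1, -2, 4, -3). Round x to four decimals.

x = (-0.5399, 0.2331)

a_1 = (-1, -3, -2, 1); ‖a_1‖ = 3.8730, so e_1 = (-0.2582, -0.7746, -0.5164, 0.2582).
e_1·a_2 = (-0.2582)·(-2) + (-0.7746)·(-3) + (-0.5164)·3 + 0.2582·4 = 2.3238.
u_2 = a_2 − 2.3238·e_1 = (-1.4000, -1.2000, 4.2000, 3.4000).
‖u_2‖ = 5.7096, so e_2 = (-0.2452, -0.2102, 0.7356, 0.5955).
Qᵀb = (-1.5492, 1.3311).
Back-substitute: x_2 = 1.3311/5.7096 = 0.2331.
x_1 = (-1.5492 − 2.3238·0.2331)/3.8730 = -0.5399.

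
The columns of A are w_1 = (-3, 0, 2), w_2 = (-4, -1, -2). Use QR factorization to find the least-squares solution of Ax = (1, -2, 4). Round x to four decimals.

w_1 = (-3, 0, 2); ‖w_1‖ = 3.6056, so e_1 = (-0.8321, 0.0000, 0.5547).
e_1·w_2 = (-0.8321)·(-4) + 0.0000·(-1) + 0.5547·(-2) = 2.2188.
u_2 = w_2 − 2.2188·e_1 = (-2.1538, -1.0000, -3.2308).
‖u_2‖ = 4.0096, so e_2 = (-0.5372, -0.2494, -0.8058).
Qᵀb = (1.3868, -3.2614).
Back-substitute: x_2 = -3.2614/4.0096 = -0.8134.
x_1 = (1.3868 − 2.2188·(-0.8134))/3.6056 = 0.8852.

x = (0.8852, -0.8134)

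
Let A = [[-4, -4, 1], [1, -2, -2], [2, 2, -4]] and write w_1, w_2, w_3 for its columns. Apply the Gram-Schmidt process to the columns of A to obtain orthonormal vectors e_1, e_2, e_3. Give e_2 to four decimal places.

e_2 = (-0.1952, -0.9759, 0.0976)

e_1 = w_1/‖w_1‖ = (-4, 1, 2)/4.5826 = (-0.8729, 0.2182, 0.4364).
r_{12} = e_1·w_2 = 3.9279.
u_2 = w_2 − 3.9279·e_1 = (-0.5714, -2.8571, 0.2857).
‖u_2‖ = 2.9277, so e_2 = (-0.1952, -0.9759, 0.0976).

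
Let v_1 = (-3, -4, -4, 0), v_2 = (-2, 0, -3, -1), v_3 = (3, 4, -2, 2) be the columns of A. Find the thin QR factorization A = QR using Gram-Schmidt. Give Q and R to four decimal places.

q_1 = v_1/‖v_1‖ = (-3, -4, -4, 0)/6.4031 = (-0.4685, -0.6247, -0.6247, 0.0000).
r_{12} = q_1·v_2 = 2.8111.
u_2 = v_2 − 2.8111·q_1 = (-0.6829, 1.7561, -1.2439, -1.0000).
‖u_2‖ = 2.4693, so q_2 = (-0.2766, 0.7112, -0.5037, -0.4050).
r_{13} = q_1·v_3 = -2.6550; r_{23} = q_2·v_3 = 2.2125.
u_3 = v_3 + 2.6550·q_1 − 2.2125·q_2 = (2.3680, 0.7680, -2.5440, 2.8960).
‖u_3‖ = 4.5887, so q_3 = (0.5161, 0.1674, -0.5544, 0.6311).

Q = [[-0.4685, -0.2766, 0.5161], [-0.6247, 0.7112, 0.1674], [-0.6247, -0.5037, -0.5544], [0.0000, -0.4050, 0.6311]], R = [[6.4031, 2.8111, -2.6550], [0.0000, 2.4693, 2.2125], [0.0000, 0.0000, 4.5887]]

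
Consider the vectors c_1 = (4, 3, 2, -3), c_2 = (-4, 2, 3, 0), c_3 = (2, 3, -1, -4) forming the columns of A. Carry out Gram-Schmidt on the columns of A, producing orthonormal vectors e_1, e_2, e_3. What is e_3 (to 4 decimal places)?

c_1 = (4, 3, 2, -3); ‖c_1‖ = 6.1644, so e_1 = (0.6489, 0.4867, 0.3244, -0.4867).
e_1·c_2 = 0.6489·(-4) + 0.4867·2 + 0.3244·3 + (-0.4867)·0 = -0.6489.
u_2 = c_2 + 0.6489·e_1 = (-3.5789, 2.3158, 3.2105, -0.3158).
‖u_2‖ = 5.3459, so e_2 = (-0.6695, 0.4332, 0.6006, -0.0591).
e_1·c_3 = 0.6489·2 + 0.4867·3 + 0.3244·(-1) + (-0.4867)·(-4) = 4.3800; e_2·c_3 = (-0.6695)·2 + 0.4332·3 + 0.6006·(-1) + (-0.0591)·(-4) = -0.4037.
u_3 = c_3 − 4.3800·e_1 + 0.4037·e_2 = (-1.1123, 1.0433, -2.1786, -1.8923).
‖u_3‖ = 3.2639, so e_3 = (-0.3408, 0.3196, -0.6675, -0.5798).

e_3 = (-0.3408, 0.3196, -0.6675, -0.5798)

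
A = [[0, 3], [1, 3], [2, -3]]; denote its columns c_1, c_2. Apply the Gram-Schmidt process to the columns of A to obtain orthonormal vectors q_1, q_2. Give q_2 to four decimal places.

q_2 = (0.5976, 0.7171, -0.3586)

q_1 = c_1/‖c_1‖ = (0, 1, 2)/2.2361 = (0.0000, 0.4472, 0.8944).
r_{12} = q_1·c_2 = -1.3416.
u_2 = c_2 + 1.3416·q_1 = (3.0000, 3.6000, -1.8000).
‖u_2‖ = 5.0200, so q_2 = (0.5976, 0.7171, -0.3586).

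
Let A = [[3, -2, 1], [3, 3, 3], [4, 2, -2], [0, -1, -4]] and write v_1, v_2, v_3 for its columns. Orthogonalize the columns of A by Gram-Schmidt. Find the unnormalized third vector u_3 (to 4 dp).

v_1 = (3, 3, 4, 0); ‖v_1‖ = 5.8310, so e_1 = (0.5145, 0.5145, 0.6860, 0.0000).
e_1·v_2 = 0.5145·(-2) + 0.5145·3 + 0.6860·2 + 0.0000·(-1) = 1.8865.
u_2 = v_2 − 1.8865·e_1 = (-2.9706, 2.0294, 0.7059, -1.0000).
‖u_2‖ = 3.8002, so e_2 = (-0.7817, 0.5340, 0.1858, -0.2631).
e_1·v_3 = 0.5145·1 + 0.5145·3 + 0.6860·(-2) + 0.0000·(-4) = 0.6860; e_2·v_3 = (-0.7817)·1 + 0.5340·3 + 0.1858·(-2) + (-0.2631)·(-4) = 1.5015.
u_3 = v_3 − 0.6860·e_1 − 1.5015·e_2 = (1.8208, 1.8452, -2.7495, -3.6049).

u_3 = (1.8208, 1.8452, -2.7495, -3.6049)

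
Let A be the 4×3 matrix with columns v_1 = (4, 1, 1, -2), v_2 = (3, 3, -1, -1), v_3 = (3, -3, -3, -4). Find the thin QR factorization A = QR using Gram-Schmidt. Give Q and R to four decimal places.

Q = [[0.8528, 0.0314, 0.0853], [0.2132, 0.7859, -0.4834], [0.2132, -0.5973, -0.7488], [-0.4264, 0.1572, -0.4455]], R = [[4.6904, 3.4112, 2.9848], [0.0000, 2.8920, -1.1002], [0.0000, 0.0000, 5.7341]]

v_1 = (4, 1, 1, -2); ‖v_1‖ = 4.6904, so q_1 = (0.8528, 0.2132, 0.2132, -0.4264).
q_1·v_2 = 0.8528·3 + 0.2132·3 + 0.2132·(-1) + (-0.4264)·(-1) = 3.4112.
u_2 = v_2 − 3.4112·q_1 = (0.0909, 2.2727, -1.7273, 0.4545).
‖u_2‖ = 2.8920, so q_2 = (0.0314, 0.7859, -0.5973, 0.1572).
q_1·v_3 = 0.8528·3 + 0.2132·(-3) + 0.2132·(-3) + (-0.4264)·(-4) = 2.9848; q_2·v_3 = 0.0314·3 + 0.7859·(-3) + (-0.5973)·(-3) + 0.1572·(-4) = -1.1002.
u_3 = v_3 − 2.9848·q_1 + 1.1002·q_2 = (0.4891, -2.7717, -4.2935, -2.5543).
‖u_3‖ = 5.7341, so q_3 = (0.0853, -0.4834, -0.7488, -0.4455).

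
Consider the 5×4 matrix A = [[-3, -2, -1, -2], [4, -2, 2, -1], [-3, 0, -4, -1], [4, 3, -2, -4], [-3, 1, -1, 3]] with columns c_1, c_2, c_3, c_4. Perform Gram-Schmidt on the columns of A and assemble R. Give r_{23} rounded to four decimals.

c_1 = (-3, 4, -3, 4, -3); ‖c_1‖ = 7.6811, so q_1 = (-0.3906, 0.5208, -0.3906, 0.5208, -0.3906).
q_1·c_2 = (-0.3906)·(-2) + 0.5208·(-2) + (-0.3906)·0 + 0.5208·3 + (-0.3906)·1 = 0.9113.
u_2 = c_2 − 0.9113·q_1 = (-1.6441, -2.4746, 0.3559, 2.5254, 1.3559).
‖u_2‖ = 4.1436, so q_2 = (-0.3968, -0.5972, 0.0859, 0.6095, 0.3272).
r_{23} = q_2·c_3 = -2.6874.

r_{23} = -2.6874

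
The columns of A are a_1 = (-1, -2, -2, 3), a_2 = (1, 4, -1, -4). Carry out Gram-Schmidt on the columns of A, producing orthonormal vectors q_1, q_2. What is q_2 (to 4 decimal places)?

q_2 = (-0.0149, 0.5058, -0.8331, -0.2232)

a_1 = (-1, -2, -2, 3); ‖a_1‖ = 4.2426, so q_1 = (-0.2357, -0.4714, -0.4714, 0.7071).
q_1·a_2 = (-0.2357)·1 + (-0.4714)·4 + (-0.4714)·(-1) + 0.7071·(-4) = -4.4783.
u_2 = a_2 + 4.4783·q_1 = (-0.0556, 1.8889, -3.1111, -0.8333).
‖u_2‖ = 3.7342, so q_2 = (-0.0149, 0.5058, -0.8331, -0.2232).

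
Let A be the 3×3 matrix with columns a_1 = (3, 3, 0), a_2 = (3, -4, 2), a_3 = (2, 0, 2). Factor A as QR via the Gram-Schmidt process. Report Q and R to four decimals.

Q = [[0.7071, 0.6556, -0.2649], [0.7071, -0.6556, 0.2649], [0.0000, 0.3746, 0.9272]], R = [[4.2426, -0.7071, 1.4142], [0.0000, 5.3385, 2.0605], [0.0000, 0.0000, 1.3245]]

q_1 = a_1/‖a_1‖ = (3, 3, 0)/4.2426 = (0.7071, 0.7071, 0.0000).
r_{12} = q_1·a_2 = -0.7071.
u_2 = a_2 + 0.7071·q_1 = (3.5000, -3.5000, 2.0000).
‖u_2‖ = 5.3385, so q_2 = (0.6556, -0.6556, 0.3746).
r_{13} = q_1·a_3 = 1.4142; r_{23} = q_2·a_3 = 2.0605.
u_3 = a_3 − 1.4142·q_1 − 2.0605·q_2 = (-0.3509, 0.3509, 1.2281).
‖u_3‖ = 1.3245, so q_3 = (-0.2649, 0.2649, 0.9272).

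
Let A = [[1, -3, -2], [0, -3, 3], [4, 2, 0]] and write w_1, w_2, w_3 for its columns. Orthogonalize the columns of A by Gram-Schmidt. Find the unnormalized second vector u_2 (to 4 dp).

q_1 = w_1/‖w_1‖ = (1, 0, 4)/4.1231 = (0.2425, 0.0000, 0.9701).
r_{12} = q_1·w_2 = 1.2127.
u_2 = w_2 − 1.2127·q_1 = (-3.2941, -3.0000, 0.8235).

u_2 = (-3.2941, -3.0000, 0.8235)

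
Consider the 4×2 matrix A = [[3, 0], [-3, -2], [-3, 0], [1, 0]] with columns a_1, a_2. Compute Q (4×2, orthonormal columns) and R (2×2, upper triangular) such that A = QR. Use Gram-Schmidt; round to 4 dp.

q_1 = a_1/‖a_1‖ = (3, -3, -3, 1)/5.2915 = (0.5669, -0.5669, -0.5669, 0.1890).
r_{12} = q_1·a_2 = 1.1339.
u_2 = a_2 − 1.1339·q_1 = (-0.6429, -1.3571, 0.6429, -0.2143).
‖u_2‖ = 1.6475, so q_2 = (-0.3902, -0.8238, 0.3902, -0.1301).

Q = [[0.5669, -0.3902], [-0.5669, -0.8238], [-0.5669, 0.3902], [0.1890, -0.1301]], R = [[5.2915, 1.1339], [0.0000, 1.6475]]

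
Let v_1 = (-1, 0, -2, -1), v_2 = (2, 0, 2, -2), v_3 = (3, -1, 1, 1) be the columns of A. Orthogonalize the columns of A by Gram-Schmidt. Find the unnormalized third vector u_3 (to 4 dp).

u_3 = (1.7143, -1.0000, -1.1429, 0.5714)

q_1 = v_1/‖v_1‖ = (-1, 0, -2, -1)/2.4495 = (-0.4082, 0.0000, -0.8165, -0.4082).
r_{12} = q_1·v_2 = -1.6330.
u_2 = v_2 + 1.6330·q_1 = (1.3333, 0.0000, 0.6667, -2.6667).
‖u_2‖ = 3.0551, so q_2 = (0.4364, 0.0000, 0.2182, -0.8729).
r_{13} = q_1·v_3 = -2.4495; r_{23} = q_2·v_3 = 0.6547.
u_3 = v_3 + 2.4495·q_1 − 0.6547·q_2 = (1.7143, -1.0000, -1.1429, 0.5714).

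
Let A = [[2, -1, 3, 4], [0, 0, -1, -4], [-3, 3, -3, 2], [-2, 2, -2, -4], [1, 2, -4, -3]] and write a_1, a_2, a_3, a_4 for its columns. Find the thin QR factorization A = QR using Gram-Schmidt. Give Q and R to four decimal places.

a_1 = (2, 0, -3, -2, 1); ‖a_1‖ = 4.2426, so q_1 = (0.4714, 0.0000, -0.7071, -0.4714, 0.2357).
q_1·a_2 = 0.4714·(-1) + 0.0000·0 + (-0.7071)·3 + (-0.4714)·2 + 0.2357·2 = -3.0641.
u_2 = a_2 + 3.0641·q_1 = (0.4444, 0.0000, 0.8333, 0.5556, 2.7222).
‖u_2‖ = 2.9345, so q_2 = (0.1515, 0.0000, 0.2840, 0.1893, 0.9277).
q_1·a_3 = 0.4714·3 + 0.0000·(-1) + (-0.7071)·(-3) + (-0.4714)·(-2) + 0.2357·(-4) = 3.5355; q_2·a_3 = 0.1515·3 + 0.0000·(-1) + 0.2840·(-3) + 0.1893·(-2) + 0.9277·(-4) = -4.4869.
u_3 = a_3 − 3.5355·q_1 + 4.4869·q_2 = (2.0129, -1.0000, 0.7742, 0.5161, -0.6710).
‖u_3‖ = 2.5234, so q_3 = (0.7977, -0.3963, 0.3068, 0.2045, -0.2659).
q_1·a_4 = 0.4714·4 + 0.0000·(-4) + (-0.7071)·2 + (-0.4714)·(-4) + 0.2357·(-3) = 1.6499; q_2·a_4 = 0.1515·4 + 0.0000·(-4) + 0.2840·2 + 0.1893·(-4) + 0.9277·(-3) = -2.3665; q_3·a_4 = 0.7977·4 + (-0.3963)·(-4) + 0.3068·2 + 0.2045·(-4) + (-0.2659)·(-3) = 5.3690.
u_4 = a_4 − 1.6499·q_1 + 2.3665·q_2 − 5.3690·q_3 = (-0.7021, -1.8723, 2.1915, -3.8723, 0.2340).
‖u_4‖ = 4.8838, so q_4 = (-0.1438, -0.3834, 0.4487, -0.7929, 0.0479).

Q = [[0.4714, 0.1515, 0.7977, -0.1438], [0.0000, 0.0000, -0.3963, -0.3834], [-0.7071, 0.2840, 0.3068, 0.4487], [-0.4714, 0.1893, 0.2045, -0.7929], [0.2357, 0.9277, -0.2659, 0.0479]], R = [[4.2426, -3.0641, 3.5355, 1.6499], [0.0000, 2.9345, -4.4869, -2.3665], [0.0000, 0.0000, 2.5234, 5.3690], [0.0000, 0.0000, 0.0000, 4.8838]]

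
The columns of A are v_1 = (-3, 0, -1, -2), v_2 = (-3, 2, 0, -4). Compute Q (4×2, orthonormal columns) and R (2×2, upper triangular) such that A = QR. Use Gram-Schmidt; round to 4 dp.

Q = [[-0.8018, 0.2224], [0.0000, 0.6918], [-0.2673, 0.4200], [-0.5345, -0.5436]], R = [[3.7417, 4.5434], [0.0000, 2.8909]]

q_1 = v_1/‖v_1‖ = (-3, 0, -1, -2)/3.7417 = (-0.8018, 0.0000, -0.2673, -0.5345).
r_{12} = q_1·v_2 = 4.5434.
u_2 = v_2 − 4.5434·q_1 = (0.6429, 2.0000, 1.2143, -1.5714).
‖u_2‖ = 2.8909, so q_2 = (0.2224, 0.6918, 0.4200, -0.5436).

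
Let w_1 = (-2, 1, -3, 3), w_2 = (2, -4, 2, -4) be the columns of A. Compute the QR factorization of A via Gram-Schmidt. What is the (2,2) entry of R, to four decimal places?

q_1 = w_1/‖w_1‖ = (-2, 1, -3, 3)/4.7958 = (-0.4170, 0.2085, -0.6255, 0.6255).
r_{12} = q_1·w_2 = -5.4214.
u_2 = w_2 + 5.4214·q_1 = (-0.2609, -2.8696, -1.3913, -0.6087).
r_{22} = ‖u_2‖ = 3.2571.

r_{22} = 3.2571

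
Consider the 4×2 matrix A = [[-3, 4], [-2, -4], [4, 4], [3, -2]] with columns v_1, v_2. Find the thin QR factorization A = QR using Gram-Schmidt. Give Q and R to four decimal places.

q_1 = v_1/‖v_1‖ = (-3, -2, 4, 3)/6.1644 = (-0.4867, -0.3244, 0.6489, 0.4867).
r_{12} = q_1·v_2 = 0.9733.
u_2 = v_2 − 0.9733·q_1 = (4.4737, -3.6842, 3.3684, -2.4737).
‖u_2‖ = 7.1451, so q_2 = (0.6261, -0.5156, 0.4714, -0.3462).

Q = [[-0.4867, 0.6261], [-0.3244, -0.5156], [0.6489, 0.4714], [0.4867, -0.3462]], R = [[6.1644, 0.9733], [0.0000, 7.1451]]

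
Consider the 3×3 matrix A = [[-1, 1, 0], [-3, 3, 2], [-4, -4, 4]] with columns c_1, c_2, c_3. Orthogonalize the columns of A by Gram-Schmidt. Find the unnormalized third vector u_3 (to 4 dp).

u_3 = (-0.6000, 0.2000, 0.0000)

c_1 = (-1, -3, -4); ‖c_1‖ = 5.0990, so q_1 = (-0.1961, -0.5883, -0.7845).
q_1·c_2 = (-0.1961)·1 + (-0.5883)·3 + (-0.7845)·(-4) = 1.1767.
u_2 = c_2 − 1.1767·q_1 = (1.2308, 3.6923, -3.0769).
‖u_2‖ = 4.9614, so q_2 = (0.2481, 0.7442, -0.6202).
q_1·c_3 = (-0.1961)·0 + (-0.5883)·2 + (-0.7845)·4 = -4.3146; q_2·c_3 = 0.2481·0 + 0.7442·2 + (-0.6202)·4 = -0.9923.
u_3 = c_3 + 4.3146·q_1 + 0.9923·q_2 = (-0.6000, 0.2000, 0.0000).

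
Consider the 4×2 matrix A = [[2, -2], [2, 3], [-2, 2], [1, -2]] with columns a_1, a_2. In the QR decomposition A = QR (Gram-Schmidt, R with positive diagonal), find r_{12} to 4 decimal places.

r_{12} = -1.1094

a_1 = (2, 2, -2, 1); ‖a_1‖ = 3.6056, so e_1 = (0.5547, 0.5547, -0.5547, 0.2774).
r_{12} = e_1·a_2 = -1.1094.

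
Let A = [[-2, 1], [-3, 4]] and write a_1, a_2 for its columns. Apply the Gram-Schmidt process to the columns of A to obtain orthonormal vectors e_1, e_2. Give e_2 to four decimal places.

a_1 = (-2, -3); ‖a_1‖ = 3.6056, so e_1 = (-0.5547, -0.8321).
e_1·a_2 = (-0.5547)·1 + (-0.8321)·4 = -3.8829.
u_2 = a_2 + 3.8829·e_1 = (-1.1538, 0.7692).
‖u_2‖ = 1.3868, so e_2 = (-0.8321, 0.5547).

e_2 = (-0.8321, 0.5547)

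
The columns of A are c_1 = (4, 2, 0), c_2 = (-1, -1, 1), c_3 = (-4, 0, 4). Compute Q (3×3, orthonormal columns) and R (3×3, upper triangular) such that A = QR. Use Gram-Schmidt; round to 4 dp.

Q = [[0.8944, 0.1826, -0.4082], [0.4472, -0.3651, 0.8165], [0.0000, 0.9129, 0.4082]], R = [[4.4721, -1.3416, -3.5777], [0.0000, 1.0954, 2.9212], [0.0000, 0.0000, 3.2660]]

e_1 = c_1/‖c_1‖ = (4, 2, 0)/4.4721 = (0.8944, 0.4472, 0.0000).
r_{12} = e_1·c_2 = -1.3416.
u_2 = c_2 + 1.3416·e_1 = (0.2000, -0.4000, 1.0000).
‖u_2‖ = 1.0954, so e_2 = (0.1826, -0.3651, 0.9129).
r_{13} = e_1·c_3 = -3.5777; r_{23} = e_2·c_3 = 2.9212.
u_3 = c_3 + 3.5777·e_1 − 2.9212·e_2 = (-1.3333, 2.6667, 1.3333).
‖u_3‖ = 3.2660, so e_3 = (-0.4082, 0.8165, 0.4082).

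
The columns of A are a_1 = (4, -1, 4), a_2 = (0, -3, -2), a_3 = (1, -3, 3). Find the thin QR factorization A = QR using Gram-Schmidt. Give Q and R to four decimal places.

e_1 = a_1/‖a_1‖ = (4, -1, 4)/5.7446 = (0.6963, -0.1741, 0.6963).
r_{12} = e_1·a_2 = -0.8704.
u_2 = a_2 + 0.8704·e_1 = (0.6061, -3.1515, -1.3939).
‖u_2‖ = 3.4989, so e_2 = (0.1732, -0.9007, -0.3984).
r_{13} = e_1·a_3 = 3.3075; r_{23} = e_2·a_3 = 1.6802.
u_3 = a_3 − 3.3075·e_1 − 1.6802·e_2 = (-1.5941, -0.9109, 1.3663).
‖u_3‖ = 2.2886, so e_3 = (-0.6965, -0.3980, 0.5970).

Q = [[0.6963, 0.1732, -0.6965], [-0.1741, -0.9007, -0.3980], [0.6963, -0.3984, 0.5970]], R = [[5.7446, -0.8704, 3.3075], [0.0000, 3.4989, 1.6802], [0.0000, 0.0000, 2.2886]]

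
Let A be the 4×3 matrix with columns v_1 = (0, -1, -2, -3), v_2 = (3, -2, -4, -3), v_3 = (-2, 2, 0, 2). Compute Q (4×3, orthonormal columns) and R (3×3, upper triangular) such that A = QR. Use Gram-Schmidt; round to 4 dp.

Q = [[0.0000, 0.8584, -0.3212], [-0.2673, -0.1839, 0.5047], [-0.5345, -0.3679, -0.7341], [-0.8018, 0.3066, 0.3212]], R = [[3.7417, 5.0780, -2.1381], [0.0000, 3.4949, -1.4715], [0.0000, 0.0000, 2.2942]]

v_1 = (0, -1, -2, -3); ‖v_1‖ = 3.7417, so e_1 = (0.0000, -0.2673, -0.5345, -0.8018).
e_1·v_2 = 0.0000·3 + (-0.2673)·(-2) + (-0.5345)·(-4) + (-0.8018)·(-3) = 5.0780.
u_2 = v_2 − 5.0780·e_1 = (3.0000, -0.6429, -1.2857, 1.0714).
‖u_2‖ = 3.4949, so e_2 = (0.8584, -0.1839, -0.3679, 0.3066).
e_1·v_3 = 0.0000·(-2) + (-0.2673)·2 + (-0.5345)·0 + (-0.8018)·2 = -2.1381; e_2·v_3 = 0.8584·(-2) + (-0.1839)·2 + (-0.3679)·0 + 0.3066·2 = -1.4715.
u_3 = v_3 + 2.1381·e_1 + 1.4715·e_2 = (-0.7368, 1.1579, -1.6842, 0.7368).
‖u_3‖ = 2.2942, so e_3 = (-0.3212, 0.5047, -0.7341, 0.3212).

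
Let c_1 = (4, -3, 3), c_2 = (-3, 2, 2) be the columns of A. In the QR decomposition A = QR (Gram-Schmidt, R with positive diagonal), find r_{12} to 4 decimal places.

c_1 = (4, -3, 3); ‖c_1‖ = 5.8310, so e_1 = (0.6860, -0.5145, 0.5145).
r_{12} = e_1·c_2 = -2.0580.

r_{12} = -2.0580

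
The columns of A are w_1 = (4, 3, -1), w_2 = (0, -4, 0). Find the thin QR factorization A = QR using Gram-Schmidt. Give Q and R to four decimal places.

Q = [[0.7845, 0.5708], [0.5883, -0.8086], [-0.1961, -0.1427]], R = [[5.0990, -2.3534], [0.0000, 3.2344]]

w_1 = (4, 3, -1); ‖w_1‖ = 5.0990, so e_1 = (0.7845, 0.5883, -0.1961).
e_1·w_2 = 0.7845·0 + 0.5883·(-4) + (-0.1961)·0 = -2.3534.
u_2 = w_2 + 2.3534·e_1 = (1.8462, -2.6154, -0.4615).
‖u_2‖ = 3.2344, so e_2 = (0.5708, -0.8086, -0.1427).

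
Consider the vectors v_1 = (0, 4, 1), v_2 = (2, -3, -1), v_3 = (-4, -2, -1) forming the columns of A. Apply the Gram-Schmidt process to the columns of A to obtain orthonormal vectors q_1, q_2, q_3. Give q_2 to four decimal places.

v_1 = (0, 4, 1); ‖v_1‖ = 4.1231, so q_1 = (0.0000, 0.9701, 0.2425).
q_1·v_2 = 0.0000·2 + 0.9701·(-3) + 0.2425·(-1) = -3.1530.
u_2 = v_2 + 3.1530·q_1 = (2.0000, 0.0588, -0.2353).
‖u_2‖ = 2.0147, so q_2 = (0.9927, 0.0292, -0.1168).

q_2 = (0.9927, 0.0292, -0.1168)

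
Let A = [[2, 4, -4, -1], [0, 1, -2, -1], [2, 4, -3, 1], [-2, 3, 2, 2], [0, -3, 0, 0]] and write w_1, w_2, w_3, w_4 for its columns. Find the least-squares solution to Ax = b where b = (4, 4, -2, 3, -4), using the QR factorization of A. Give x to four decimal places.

w_1 = (2, 0, 2, -2, 0); ‖w_1‖ = 3.4641, so e_1 = (0.5774, 0.0000, 0.5774, -0.5774, 0.0000).
e_1·w_2 = 0.5774·4 + 0.0000·1 + 0.5774·4 + (-0.5774)·3 + 0.0000·(-3) = 2.8868.
u_2 = w_2 − 2.8868·e_1 = (2.3333, 1.0000, 2.3333, 4.6667, -3.0000).
‖u_2‖ = 6.5320, so e_2 = (0.3572, 0.1531, 0.3572, 0.7144, -0.4593).
e_1·w_3 = 0.5774·(-4) + 0.0000·(-2) + 0.5774·(-3) + (-0.5774)·2 + 0.0000·0 = -5.1962; e_2·w_3 = 0.3572·(-4) + 0.1531·(-2) + 0.3572·(-3) + 0.7144·2 + (-0.4593)·0 = -1.3778.
u_3 = w_3 + 5.1962·e_1 + 1.3778·e_2 = (-0.5078, -1.7891, 0.4922, -0.0156, -0.6328).
‖u_3‖ = 2.0252, so e_3 = (-0.2507, -0.8834, 0.2430, -0.0077, -0.3125).
e_1·w_4 = 0.5774·(-1) + 0.0000·(-1) + 0.5774·1 + (-0.5774)·2 + 0.0000·0 = -1.1547; e_2·w_4 = 0.3572·(-1) + 0.1531·(-1) + 0.3572·1 + 0.7144·2 + (-0.4593)·0 = 1.2758; e_3·w_4 = (-0.2507)·(-1) + (-0.8834)·(-1) + 0.2430·1 + (-0.0077)·2 + (-0.3125)·0 = 1.3617.
u_4 = w_4 + 1.1547·e_1 − 1.2758·e_2 − 1.3617·e_3 = (-0.4476, 0.0076, 0.8800, 0.4324, 1.0114).
‖u_4‖ = 1.4781, so e_4 = (-0.3028, 0.0052, 0.5954, 0.2925, 0.6843).
Qᵀb = (-0.5774, 5.3072, -3.7959, -4.2410).
Back-substitute: x_4 = -4.2410/1.4781 = -2.8692.
x_3 = (-3.7959 − 1.3617·(-2.8692))/2.0252 = 0.0549.
x_2 = (5.3072 + 1.3778·0.0549 − 1.2758·(-2.8692))/6.5320 = 1.3845.
x_1 = (-0.5774 − 2.8868·1.3845 + 5.1962·0.0549 + 1.1547·(-2.8692))/3.4641 = -2.1944.

x = (-2.1944, 1.3845, 0.0549, -2.8692)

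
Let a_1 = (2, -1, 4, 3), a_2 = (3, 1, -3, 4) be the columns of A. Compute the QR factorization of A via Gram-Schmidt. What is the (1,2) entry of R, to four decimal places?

r_{12} = 0.9129

a_1 = (2, -1, 4, 3); ‖a_1‖ = 5.4772, so e_1 = (0.3651, -0.1826, 0.7303, 0.5477).
r_{12} = e_1·a_2 = 0.9129.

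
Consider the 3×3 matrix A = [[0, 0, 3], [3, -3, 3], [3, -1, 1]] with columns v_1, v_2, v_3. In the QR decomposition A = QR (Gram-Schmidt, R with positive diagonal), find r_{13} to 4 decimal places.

r_{13} = 2.8284

e_1 = v_1/‖v_1‖ = (0, 3, 3)/4.2426 = (0.0000, 0.7071, 0.7071).
r_{13} = e_1·v_3 = 2.8284.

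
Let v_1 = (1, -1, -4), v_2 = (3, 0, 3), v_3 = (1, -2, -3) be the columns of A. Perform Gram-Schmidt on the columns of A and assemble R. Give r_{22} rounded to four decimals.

v_1 = (1, -1, -4); ‖v_1‖ = 4.2426, so e_1 = (0.2357, -0.2357, -0.9428).
e_1·v_2 = 0.2357·3 + (-0.2357)·0 + (-0.9428)·3 = -2.1213.
u_2 = v_2 + 2.1213·e_1 = (3.5000, -0.5000, 1.0000).
r_{22} = ‖u_2‖ = 3.6742.

r_{22} = 3.6742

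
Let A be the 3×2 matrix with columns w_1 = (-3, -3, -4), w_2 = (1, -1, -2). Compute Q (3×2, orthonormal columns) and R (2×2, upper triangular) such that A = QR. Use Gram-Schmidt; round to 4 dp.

Q = [[-0.5145, 0.8407], [-0.5145, -0.1449], [-0.6860, -0.5218]], R = [[5.8310, 1.3720], [0.0000, 2.0292]]

w_1 = (-3, -3, -4); ‖w_1‖ = 5.8310, so e_1 = (-0.5145, -0.5145, -0.6860).
e_1·w_2 = (-0.5145)·1 + (-0.5145)·(-1) + (-0.6860)·(-2) = 1.3720.
u_2 = w_2 − 1.3720·e_1 = (1.7059, -0.2941, -1.0588).
‖u_2‖ = 2.0292, so e_2 = (0.8407, -0.1449, -0.5218).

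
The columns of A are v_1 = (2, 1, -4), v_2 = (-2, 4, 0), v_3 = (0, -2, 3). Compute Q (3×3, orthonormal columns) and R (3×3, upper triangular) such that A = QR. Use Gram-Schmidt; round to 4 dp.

v_1 = (2, 1, -4); ‖v_1‖ = 4.5826, so q_1 = (0.4364, 0.2182, -0.8729).
q_1·v_2 = 0.4364·(-2) + 0.2182·4 + (-0.8729)·0 = 0.0000.
u_2 = v_2 + 0.0000·q_1 = (-2.0000, 4.0000, 0.0000).
‖u_2‖ = 4.4721, so q_2 = (-0.4472, 0.8944, 0.0000).
q_1·v_3 = 0.4364·0 + 0.2182·(-2) + (-0.8729)·3 = -3.0551; q_2·v_3 = (-0.4472)·0 + 0.8944·(-2) + 0.0000·3 = -1.7889.
u_3 = v_3 + 3.0551·q_1 + 1.7889·q_2 = (0.5333, 0.2667, 0.3333).
‖u_3‖ = 0.6831, so q_3 = (0.7807, 0.3904, 0.4880).

Q = [[0.4364, -0.4472, 0.7807], [0.2182, 0.8944, 0.3904], [-0.8729, 0.0000, 0.4880]], R = [[4.5826, 0.0000, -3.0551], [0.0000, 4.4721, -1.7889], [0.0000, 0.0000, 0.6831]]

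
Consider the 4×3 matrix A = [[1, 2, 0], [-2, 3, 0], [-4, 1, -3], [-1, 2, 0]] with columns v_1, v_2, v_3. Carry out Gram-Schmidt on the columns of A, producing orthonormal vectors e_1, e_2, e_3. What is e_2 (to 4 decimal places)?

e_2 = (0.6692, 0.5700, -0.2231, 0.4213)

v_1 = (1, -2, -4, -1); ‖v_1‖ = 4.6904, so e_1 = (0.2132, -0.4264, -0.8528, -0.2132).
e_1·v_2 = 0.2132·2 + (-0.4264)·3 + (-0.8528)·1 + (-0.2132)·2 = -2.1320.
u_2 = v_2 + 2.1320·e_1 = (2.4545, 2.0909, -0.8182, 1.5455).
‖u_2‖ = 3.6680, so e_2 = (0.6692, 0.5700, -0.2231, 0.4213).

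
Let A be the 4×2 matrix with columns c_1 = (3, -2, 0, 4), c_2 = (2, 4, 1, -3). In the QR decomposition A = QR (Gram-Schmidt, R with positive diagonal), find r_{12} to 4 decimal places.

c_1 = (3, -2, 0, 4); ‖c_1‖ = 5.3852, so e_1 = (0.5571, -0.3714, 0.0000, 0.7428).
r_{12} = e_1·c_2 = -2.5997.

r_{12} = -2.5997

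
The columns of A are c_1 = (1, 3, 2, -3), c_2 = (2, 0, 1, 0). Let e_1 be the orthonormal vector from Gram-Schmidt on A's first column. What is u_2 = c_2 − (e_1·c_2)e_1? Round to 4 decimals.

u_2 = (1.8261, -0.5217, 0.6522, 0.5217)

e_1 = c_1/‖c_1‖ = (1, 3, 2, -3)/4.7958 = (0.2085, 0.6255, 0.4170, -0.6255).
r_{12} = e_1·c_2 = 0.8341.
u_2 = c_2 − 0.8341·e_1 = (1.8261, -0.5217, 0.6522, 0.5217).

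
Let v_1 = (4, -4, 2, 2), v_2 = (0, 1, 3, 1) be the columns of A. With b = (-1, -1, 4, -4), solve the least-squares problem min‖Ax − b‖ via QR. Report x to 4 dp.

x = (-0.0660, 0.6604)

q_1 = v_1/‖v_1‖ = (4, -4, 2, 2)/6.3246 = (0.6325, -0.6325, 0.3162, 0.3162).
r_{12} = q_1·v_2 = 0.6325.
u_2 = v_2 − 0.6325·q_1 = (-0.4000, 1.4000, 2.8000, 0.8000).
‖u_2‖ = 3.2558, so q_2 = (-0.1229, 0.4300, 0.8600, 0.2457).
Qᵀb = (0.0000, 2.1500).
Back-substitute: x_2 = 2.1500/3.2558 = 0.6604.
x_1 = (0.0000 − 0.6325·0.6604)/6.3246 = -0.0660.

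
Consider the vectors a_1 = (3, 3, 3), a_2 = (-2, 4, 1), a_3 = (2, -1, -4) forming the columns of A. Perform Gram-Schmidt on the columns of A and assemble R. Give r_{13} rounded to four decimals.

r_{13} = -1.7321

q_1 = a_1/‖a_1‖ = (3, 3, 3)/5.1962 = (0.5774, 0.5774, 0.5774).
r_{13} = q_1·a_3 = -1.7321.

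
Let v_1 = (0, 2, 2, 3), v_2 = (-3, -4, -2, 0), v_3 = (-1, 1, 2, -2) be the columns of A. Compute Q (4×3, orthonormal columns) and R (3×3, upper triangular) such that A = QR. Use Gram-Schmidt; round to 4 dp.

e_1 = v_1/‖v_1‖ = (0, 2, 2, 3)/4.1231 = (0.0000, 0.4851, 0.4851, 0.7276).
r_{12} = e_1·v_2 = -2.9104.
u_2 = v_2 + 2.9104·e_1 = (-3.0000, -2.5882, -0.5882, 2.1176).
‖u_2‖ = 4.5309, so e_2 = (-0.6621, -0.5712, -0.1298, 0.4674).
r_{13} = e_1·v_3 = 0.0000; r_{23} = e_2·v_3 = -1.1035.
u_3 = v_3 + 0.0000·e_1 + 1.1035·e_2 = (-1.7307, 0.3696, 1.8567, -1.4842).
‖u_3‖ = 2.9635, so e_3 = (-0.5840, 0.1247, 0.6265, -0.5008).

Q = [[0.0000, -0.6621, -0.5840], [0.4851, -0.5712, 0.1247], [0.4851, -0.1298, 0.6265], [0.7276, 0.4674, -0.5008]], R = [[4.1231, -2.9104, 0.0000], [0.0000, 4.5309, -1.1035], [0.0000, 0.0000, 2.9635]]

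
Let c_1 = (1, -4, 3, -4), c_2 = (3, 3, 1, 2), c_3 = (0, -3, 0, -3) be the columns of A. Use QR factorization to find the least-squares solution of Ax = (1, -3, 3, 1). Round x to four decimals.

q_1 = c_1/‖c_1‖ = (1, -4, 3, -4)/6.4807 = (0.1543, -0.6172, 0.4629, -0.6172).
r_{12} = q_1·c_2 = -2.1602.
u_2 = c_2 + 2.1602·q_1 = (3.3333, 1.6667, 2.0000, 0.6667).
‖u_2‖ = 4.2817, so q_2 = (0.7785, 0.3892, 0.4671, 0.1557).
r_{13} = q_1·c_3 = 3.7033; r_{23} = q_2·c_3 = -1.6348.
u_3 = c_3 − 3.7033·q_1 + 1.6348·q_2 = (0.7013, -0.0779, -0.9506, -0.4597).
‖u_3‖ = 1.2700, so q_3 = (0.5522, -0.0614, -0.7485, -0.3620).
Qᵀb = (2.7775, 1.1677, -1.8713).
Back-substitute: x_3 = -1.8713/1.2700 = -1.4734.
x_2 = (1.1677 + 1.6348·(-1.4734))/4.2817 = -0.2899.
x_1 = (2.7775 + 2.1602·(-0.2899) − 3.7033·(-1.4734))/6.4807 = 1.1739.

x = (1.1739, -0.2899, -1.4734)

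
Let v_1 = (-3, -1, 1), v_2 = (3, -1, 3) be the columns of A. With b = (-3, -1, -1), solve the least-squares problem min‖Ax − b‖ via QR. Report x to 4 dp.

v_1 = (-3, -1, 1); ‖v_1‖ = 3.3166, so e_1 = (-0.9045, -0.3015, 0.3015).
e_1·v_2 = (-0.9045)·3 + (-0.3015)·(-1) + 0.3015·3 = -1.5076.
u_2 = v_2 + 1.5076·e_1 = (1.6364, -1.4545, 3.4545).
‖u_2‖ = 4.0899, so e_2 = (0.4001, -0.3556, 0.8447).
Qᵀb = (2.7136, -1.6893).
Back-substitute: x_2 = -1.6893/4.0899 = -0.4130.
x_1 = (2.7136 + 1.5076·(-0.4130))/3.3166 = 0.6304.

x = (0.6304, -0.4130)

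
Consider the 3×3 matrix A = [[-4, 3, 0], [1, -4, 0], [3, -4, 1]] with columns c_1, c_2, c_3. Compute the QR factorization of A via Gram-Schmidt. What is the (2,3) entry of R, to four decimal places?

r_{23} = -0.2336

c_1 = (-4, 1, 3); ‖c_1‖ = 5.0990, so q_1 = (-0.7845, 0.1961, 0.5883).
q_1·c_2 = (-0.7845)·3 + 0.1961·(-4) + 0.5883·(-4) = -5.4913.
u_2 = c_2 + 5.4913·q_1 = (-1.3077, -2.9231, -0.7692).
‖u_2‖ = 3.2933, so q_2 = (-0.3971, -0.8876, -0.2336).
r_{23} = q_2·c_3 = -0.2336.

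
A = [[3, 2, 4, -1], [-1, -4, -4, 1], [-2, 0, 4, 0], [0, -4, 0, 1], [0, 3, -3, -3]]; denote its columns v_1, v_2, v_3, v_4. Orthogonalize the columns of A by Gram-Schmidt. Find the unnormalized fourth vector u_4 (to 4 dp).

u_4 = (-0.5391, -0.3079, -0.6546, -0.8474, -1.1810)

e_1 = v_1/‖v_1‖ = (3, -1, -2, 0, 0)/3.7417 = (0.8018, -0.2673, -0.5345, 0.0000, 0.0000).
r_{12} = e_1·v_2 = 2.6726.
u_2 = v_2 − 2.6726·e_1 = (-0.1429, -3.2857, 1.4286, -4.0000, 3.0000).
‖u_2‖ = 6.1528, so e_2 = (-0.0232, -0.5340, 0.2322, -0.6501, 0.4876).
r_{13} = e_1·v_3 = 2.1381; r_{23} = e_2·v_3 = 1.5092.
u_3 = v_3 − 2.1381·e_1 − 1.5092·e_2 = (2.3208, -2.6226, 4.7925, 0.9811, -3.7358).
‖u_3‖ = 7.0817, so e_3 = (0.3277, -0.3703, 0.6767, 0.1385, -0.5275).
r_{14} = e_1·v_4 = -1.0690; r_{24} = e_2·v_4 = -2.6237; r_{34} = e_3·v_4 = 1.0231.
u_4 = v_4 + 1.0690·e_1 + 2.6237·e_2 − 1.0231·e_3 = (-0.5391, -0.3079, -0.6546, -0.8474, -1.1810).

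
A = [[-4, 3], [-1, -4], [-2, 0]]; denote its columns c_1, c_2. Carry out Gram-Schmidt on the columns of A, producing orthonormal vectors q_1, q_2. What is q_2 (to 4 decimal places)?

q_2 = (0.3151, -0.9350, -0.1626)

q_1 = c_1/‖c_1‖ = (-4, -1, -2)/4.5826 = (-0.8729, -0.2182, -0.4364).
r_{12} = q_1·c_2 = -1.7457.
u_2 = c_2 + 1.7457·q_1 = (1.4762, -4.3810, -0.7619).
‖u_2‖ = 4.6853, so q_2 = (0.3151, -0.9350, -0.1626).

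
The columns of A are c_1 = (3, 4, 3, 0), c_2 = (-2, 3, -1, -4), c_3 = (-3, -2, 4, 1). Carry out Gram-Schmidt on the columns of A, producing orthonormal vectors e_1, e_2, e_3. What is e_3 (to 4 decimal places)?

e_1 = c_1/‖c_1‖ = (3, 4, 3, 0)/5.8310 = (0.5145, 0.6860, 0.5145, 0.0000).
r_{12} = e_1·c_2 = 0.5145.
u_2 = c_2 − 0.5145·e_1 = (-2.2647, 2.6471, -1.2647, -4.0000).
‖u_2‖ = 5.4530, so e_2 = (-0.4153, 0.4854, -0.2319, -0.7335).
r_{13} = e_1·c_3 = -0.8575; r_{23} = e_2·c_3 = -1.3862.
u_3 = c_3 + 0.8575·e_1 + 1.3862·e_2 = (-3.1345, -0.7389, 4.1197, -0.0168).
‖u_3‖ = 5.2291, so e_3 = (-0.5994, -0.1413, 0.7878, -0.0032).

e_3 = (-0.5994, -0.1413, 0.7878, -0.0032)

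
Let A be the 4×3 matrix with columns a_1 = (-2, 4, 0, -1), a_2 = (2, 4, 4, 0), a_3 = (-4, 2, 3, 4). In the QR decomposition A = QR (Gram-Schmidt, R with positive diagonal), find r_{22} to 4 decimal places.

a_1 = (-2, 4, 0, -1); ‖a_1‖ = 4.5826, so q_1 = (-0.4364, 0.8729, 0.0000, -0.2182).
q_1·a_2 = (-0.4364)·2 + 0.8729·4 + 0.0000·4 + (-0.2182)·0 = 2.6186.
u_2 = a_2 − 2.6186·q_1 = (3.1429, 1.7143, 4.0000, 0.5714).
r_{22} = ‖u_2‖ = 5.3984.

r_{22} = 5.3984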